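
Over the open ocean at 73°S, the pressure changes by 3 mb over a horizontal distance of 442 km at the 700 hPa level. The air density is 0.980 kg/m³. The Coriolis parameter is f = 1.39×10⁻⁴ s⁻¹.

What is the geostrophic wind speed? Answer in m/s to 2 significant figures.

5.0 m/s

Pressure gradient: |∂P/∂n| = 300 Pa / 442000 m = 6.79×10⁻⁴ Pa/m
Geostrophic balance (pressure-gradient force = Coriolis force):
V_g = (1/(fρ)) |∂P/∂n| = 6.79×10⁻⁴ / (1.39×10⁻⁴ × 0.980) = 4.98 m/s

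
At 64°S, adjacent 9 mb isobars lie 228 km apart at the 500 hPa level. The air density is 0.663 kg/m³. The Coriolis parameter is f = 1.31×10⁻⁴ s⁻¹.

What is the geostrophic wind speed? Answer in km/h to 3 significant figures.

164 km/h

Pressure gradient: |∂P/∂n| = 900 Pa / 228000 m = 3.95×10⁻³ Pa/m
Geostrophic balance (pressure-gradient force = Coriolis force):
V_g = (1/(fρ)) |∂P/∂n| = 3.95×10⁻³ / (1.31×10⁻⁴ × 0.663) = 45.4 m/s
Converting: 45.4 m/s × 3.6 = 164 km/h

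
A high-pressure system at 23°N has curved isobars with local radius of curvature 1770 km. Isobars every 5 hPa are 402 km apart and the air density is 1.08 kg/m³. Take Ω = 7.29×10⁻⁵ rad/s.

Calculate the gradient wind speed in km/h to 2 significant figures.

100 km/h

Coriolis parameter at 23°N:
f = 2Ω sin φ = 2 × 7.29×10⁻⁵ × sin 23° = 5.70×10⁻⁵ s⁻¹
Pressure gradient: |∂P/∂n| = 500 Pa / 402000 m = 1.24×10⁻³ Pa/m
Geostrophic speed: V_g = |∂P/∂n|/(fρ) = 1.24×10⁻³/(5.70×10⁻⁵ × 1.08) = 20.2 m/s
Around a high, pressure-gradient force acts outward with centrifugal, so Coriolis balances both:
fV = (1/ρ)|∂P/∂n| + V²/R  →  V² − fR·V + fR·V_g = 0
With fR = 5.70×10⁻⁵ × 1770×10³ m = 101 m/s:
V = [fR − √((fR)² − 4 fR V_g)]/2 = [101 − √(101² − 4×101×20.2)]/2 = 28 m/s
Supergeostrophic (V > V_g = 20.2 m/s), as expected around a high.
Converting: 28 m/s × 3.6 = 100 km/h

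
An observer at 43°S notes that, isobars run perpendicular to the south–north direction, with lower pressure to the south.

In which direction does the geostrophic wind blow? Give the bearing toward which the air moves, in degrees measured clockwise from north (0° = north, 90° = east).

090°

The pressure-gradient force points toward the south (bearing 180°).
Geostrophic balance: in the Southern Hemisphere the Coriolis force deflects motion to the left, so the geostrophic wind blows 90° to the left of the pressure-gradient force (low pressure on the right).
Rotating 180° by 90° counterclockwise gives 090° — the wind blows toward the east.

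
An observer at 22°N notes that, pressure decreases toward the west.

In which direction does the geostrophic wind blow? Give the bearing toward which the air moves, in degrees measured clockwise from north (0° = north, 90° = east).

The pressure-gradient force points toward the west (bearing 270°).
Geostrophic balance: in the Northern Hemisphere the Coriolis force deflects motion to the right, so the geostrophic wind blows 90° to the right of the pressure-gradient force (low pressure on the left).
Rotating 270° by 90° clockwise gives 000° — the wind blows toward the north.

000°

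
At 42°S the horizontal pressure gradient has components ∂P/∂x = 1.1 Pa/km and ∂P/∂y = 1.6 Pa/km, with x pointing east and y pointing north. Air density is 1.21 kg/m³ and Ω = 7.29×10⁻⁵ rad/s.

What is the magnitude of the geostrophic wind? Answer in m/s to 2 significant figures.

16 m/s

Coriolis parameter at 42°S:
f = 2Ω sin φ = 2 × 7.29×10⁻⁵ × sin 42° = 9.76×10⁻⁵ s⁻¹
In the Southern Hemisphere f is negative: f = −9.76×10⁻⁵ s⁻¹.
Component geostrophic relations (x east, y north):
u_g = −(1/(fρ)) ∂P/∂y,  v_g = (1/(fρ)) ∂P/∂x
u_g = −(1.6×10⁻³)/(−9.76×10⁻⁵ × 1.21) = 13.6 m/s;  v_g = (1.1×10⁻³)/(−9.76×10⁻⁵ × 1.21) = −9.32 m/s
|V_g| = √(u_g² + v_g²) = 16.4 m/s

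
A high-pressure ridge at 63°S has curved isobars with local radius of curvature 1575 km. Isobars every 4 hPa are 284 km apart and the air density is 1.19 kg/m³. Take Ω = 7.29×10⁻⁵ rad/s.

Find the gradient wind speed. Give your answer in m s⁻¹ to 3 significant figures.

Coriolis parameter at 63°S:
f = 2Ω sin φ = 2 × 7.29×10⁻⁵ × sin 63° = 1.30×10⁻⁴ s⁻¹
Pressure gradient: |∂P/∂n| = 400 Pa / 284000 m = 1.41×10⁻³ Pa/m
Geostrophic speed: V_g = |∂P/∂n|/(fρ) = 1.41×10⁻³/(1.30×10⁻⁴ × 1.19) = 9.11 m/s
Around a high, pressure-gradient force acts outward with centrifugal, so Coriolis balances both:
fV = (1/ρ)|∂P/∂n| + V²/R  →  V² − fR·V + fR·V_g = 0
With fR = 1.30×10⁻⁴ × 1575×10³ m = 205 m/s:
V = [fR − √((fR)² − 4 fR V_g)]/2 = [205 − √(205² − 4×205×9.11)]/2 = 9.56 m/s
Supergeostrophic (V > V_g = 9.11 m/s), as expected around a high.

9.56 m s⁻¹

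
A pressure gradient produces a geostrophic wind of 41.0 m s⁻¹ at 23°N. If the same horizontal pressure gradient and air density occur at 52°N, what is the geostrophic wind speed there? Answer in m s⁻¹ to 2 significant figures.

20 m s⁻¹

With the same pressure gradient and density, V_g ∝ 1/f ∝ 1/sin φ.
V₂ = V₁ · sin φ₁ / sin φ₂ = 41.0 × sin 23° / sin 52°
V₂ = 41.0 × 0.3907/0.7880 = 20 m s⁻¹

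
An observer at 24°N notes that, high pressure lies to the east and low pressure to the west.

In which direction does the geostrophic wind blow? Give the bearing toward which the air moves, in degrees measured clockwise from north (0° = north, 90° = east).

000°

The pressure-gradient force points toward the west (bearing 270°).
Geostrophic balance: in the Northern Hemisphere the Coriolis force deflects motion to the right, so the geostrophic wind blows 90° to the right of the pressure-gradient force (low pressure on the left).
Rotating 270° by 90° clockwise gives 000° — the wind blows toward the north.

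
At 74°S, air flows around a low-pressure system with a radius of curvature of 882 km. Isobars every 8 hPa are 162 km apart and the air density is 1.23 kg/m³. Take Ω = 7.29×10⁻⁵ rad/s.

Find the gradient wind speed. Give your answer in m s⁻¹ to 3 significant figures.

24.0 m s⁻¹

Coriolis parameter at 74°S:
f = 2Ω sin φ = 2 × 7.29×10⁻⁵ × sin 74° = 1.40×10⁻⁴ s⁻¹
Pressure gradient: |∂P/∂n| = 800 Pa / 162000 m = 4.94×10⁻³ Pa/m
Geostrophic speed: V_g = |∂P/∂n|/(fρ) = 4.94×10⁻³/(1.40×10⁻⁴ × 1.23) = 28.6 m/s
Around a low, centrifugal force acts outward with Coriolis, so pressure-gradient force balances both:
(1/ρ)|∂P/∂n| = fV + V²/R  →  V² + fR·V − fR·V_g = 0
With fR = 1.40×10⁻⁴ × 882×10³ m = 124 m/s:
V = [−fR + √((fR)² + 4 fR V_g)]/2 = [−124 + √(124² + 4×124×28.6)]/2 = 24 m/s
Subgeostrophic (V < V_g = 28.6 m/s), as expected around a low.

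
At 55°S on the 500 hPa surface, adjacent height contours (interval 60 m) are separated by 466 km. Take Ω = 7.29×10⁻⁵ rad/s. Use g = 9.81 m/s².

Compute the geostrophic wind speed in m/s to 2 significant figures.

11 m/s

Coriolis parameter at 55°S:
f = 2Ω sin φ = 2 × 7.29×10⁻⁵ × sin 55° = 1.19×10⁻⁴ s⁻¹
Height gradient: |∂Z/∂n| = 60 m / 466000 m = 1.29×10⁻⁴
On a pressure surface, geostrophic balance gives V_g = (g/f)|∂Z/∂n|:
V_g = 9.81 × 1.29×10⁻⁴ / 1.19×10⁻⁴ = 10.6 m/s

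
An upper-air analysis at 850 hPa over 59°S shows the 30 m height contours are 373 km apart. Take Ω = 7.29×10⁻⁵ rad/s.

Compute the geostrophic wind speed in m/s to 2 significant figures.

Coriolis parameter at 59°S:
f = 2Ω sin φ = 2 × 7.29×10⁻⁵ × sin 59° = 1.25×10⁻⁴ s⁻¹
Height gradient: |∂Z/∂n| = 30 m / 373000 m = 8.04×10⁻⁵
On a pressure surface, geostrophic balance gives V_g = (g/f)|∂Z/∂n|:
V_g = 9.81 × 8.04×10⁻⁵ / 1.25×10⁻⁴ = 6.31 m/s

6.3 m/s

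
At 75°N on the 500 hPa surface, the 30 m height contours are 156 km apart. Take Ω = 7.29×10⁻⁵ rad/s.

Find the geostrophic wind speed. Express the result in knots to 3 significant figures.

26.0 knots

Coriolis parameter at 75°N:
f = 2Ω sin φ = 2 × 7.29×10⁻⁵ × sin 75° = 1.41×10⁻⁴ s⁻¹
Height gradient: |∂Z/∂n| = 30 m / 156000 m = 1.92×10⁻⁴
On a pressure surface, geostrophic balance gives V_g = (g/f)|∂Z/∂n|:
V_g = 9.81 × 1.92×10⁻⁴ / 1.41×10⁻⁴ = 13.4 m/s
Converting: 13.4 m/s × 1.944 = 26.0 knots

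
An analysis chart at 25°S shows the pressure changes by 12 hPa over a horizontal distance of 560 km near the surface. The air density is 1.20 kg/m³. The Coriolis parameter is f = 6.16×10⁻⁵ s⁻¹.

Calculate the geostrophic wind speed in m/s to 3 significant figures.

29.0 m/s

Pressure gradient: |∂P/∂n| = 1200 Pa / 560000 m = 2.14×10⁻³ Pa/m
Geostrophic balance (pressure-gradient force = Coriolis force):
V_g = (1/(fρ)) |∂P/∂n| = 2.14×10⁻³ / (6.16×10⁻⁵ × 1.20) = 29.0 m/s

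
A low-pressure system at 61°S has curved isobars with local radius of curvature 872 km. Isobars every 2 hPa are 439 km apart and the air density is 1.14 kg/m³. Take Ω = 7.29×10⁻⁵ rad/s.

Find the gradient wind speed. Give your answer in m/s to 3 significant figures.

3.05 m/s

Coriolis parameter at 61°S:
f = 2Ω sin φ = 2 × 7.29×10⁻⁵ × sin 61° = 1.28×10⁻⁴ s⁻¹
Pressure gradient: |∂P/∂n| = 200 Pa / 439000 m = 4.56×10⁻⁴ Pa/m
Geostrophic speed: V_g = |∂P/∂n|/(fρ) = 4.56×10⁻⁴/(1.28×10⁻⁴ × 1.14) = 3.13 m/s
Around a low, centrifugal force acts outward with Coriolis, so pressure-gradient force balances both:
(1/ρ)|∂P/∂n| = fV + V²/R  →  V² + fR·V − fR·V_g = 0
With fR = 1.28×10⁻⁴ × 872×10³ m = 111 m/s:
V = [−fR + √((fR)² + 4 fR V_g)]/2 = [−111 + √(111² + 4×111×3.13)]/2 = 3.05 m/s
Subgeostrophic (V < V_g = 3.13 m/s), as expected around a low.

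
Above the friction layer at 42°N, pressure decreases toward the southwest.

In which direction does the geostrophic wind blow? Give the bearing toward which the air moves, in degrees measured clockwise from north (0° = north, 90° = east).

315°

The pressure-gradient force points toward the southwest (bearing 225°).
Geostrophic balance: in the Northern Hemisphere the Coriolis force deflects motion to the right, so the geostrophic wind blows 90° to the right of the pressure-gradient force (low pressure on the left).
Rotating 225° by 90° clockwise gives 315° — the wind blows toward the northwest.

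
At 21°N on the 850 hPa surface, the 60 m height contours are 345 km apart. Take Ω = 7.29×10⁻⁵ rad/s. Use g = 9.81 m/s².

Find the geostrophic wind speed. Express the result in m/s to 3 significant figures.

Coriolis parameter at 21°N:
f = 2Ω sin φ = 2 × 7.29×10⁻⁵ × sin 21° = 5.23×10⁻⁵ s⁻¹
Height gradient: |∂Z/∂n| = 60 m / 345000 m = 1.74×10⁻⁴
On a pressure surface, geostrophic balance gives V_g = (g/f)|∂Z/∂n|:
V_g = 9.81 × 1.74×10⁻⁴ / 5.23×10⁻⁵ = 32.7 m/s

32.7 m/s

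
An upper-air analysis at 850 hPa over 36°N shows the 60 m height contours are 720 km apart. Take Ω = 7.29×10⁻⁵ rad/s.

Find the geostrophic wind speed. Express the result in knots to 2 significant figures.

Coriolis parameter at 36°N:
f = 2Ω sin φ = 2 × 7.29×10⁻⁵ × sin 36° = 8.57×10⁻⁵ s⁻¹
Height gradient: |∂Z/∂n| = 60 m / 720000 m = 8.33×10⁻⁵
On a pressure surface, geostrophic balance gives V_g = (g/f)|∂Z/∂n|:
V_g = 9.81 × 8.33×10⁻⁵ / 8.57×10⁻⁵ = 9.54 m/s
Converting: 9.54 m/s × 1.944 = 19 knots

19 knots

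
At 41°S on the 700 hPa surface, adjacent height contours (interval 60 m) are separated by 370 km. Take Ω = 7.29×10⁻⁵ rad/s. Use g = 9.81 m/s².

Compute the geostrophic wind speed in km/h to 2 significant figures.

60 km/h

Coriolis parameter at 41°S:
f = 2Ω sin φ = 2 × 7.29×10⁻⁵ × sin 41° = 9.57×10⁻⁵ s⁻¹
Height gradient: |∂Z/∂n| = 60 m / 370000 m = 1.62×10⁻⁴
On a pressure surface, geostrophic balance gives V_g = (g/f)|∂Z/∂n|:
V_g = 9.81 × 1.62×10⁻⁴ / 9.57×10⁻⁵ = 16.6 m/s
Converting: 16.6 m/s × 3.6 = 60 km/h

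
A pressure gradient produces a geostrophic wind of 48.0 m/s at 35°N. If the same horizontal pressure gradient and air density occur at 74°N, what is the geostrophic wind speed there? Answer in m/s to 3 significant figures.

28.6 m/s

With the same pressure gradient and density, V_g ∝ 1/f ∝ 1/sin φ.
V₂ = V₁ · sin φ₁ / sin φ₂ = 48.0 × sin 35° / sin 74°
V₂ = 48.0 × 0.5736/0.9613 = 28.6 m/s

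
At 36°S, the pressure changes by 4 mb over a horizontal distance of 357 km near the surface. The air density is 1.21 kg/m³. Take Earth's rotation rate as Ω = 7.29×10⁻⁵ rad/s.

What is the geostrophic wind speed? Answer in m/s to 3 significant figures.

Coriolis parameter at 36°S:
f = 2Ω sin φ = 2 × 7.29×10⁻⁵ × sin 36° = 8.57×10⁻⁵ s⁻¹
Pressure gradient: |∂P/∂n| = 400 Pa / 357000 m = 1.12×10⁻³ Pa/m
Geostrophic balance (pressure-gradient force = Coriolis force):
V_g = (1/(fρ)) |∂P/∂n| = 1.12×10⁻³ / (8.57×10⁻⁵ × 1.21) = 10.8 m/s

10.8 m/s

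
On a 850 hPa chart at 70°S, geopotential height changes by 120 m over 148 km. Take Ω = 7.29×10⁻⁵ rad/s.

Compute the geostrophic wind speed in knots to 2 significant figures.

110 knots

Coriolis parameter at 70°S:
f = 2Ω sin φ = 2 × 7.29×10⁻⁵ × sin 70° = 1.37×10⁻⁴ s⁻¹
Height gradient: |∂Z/∂n| = 120 m / 148000 m = 8.11×10⁻⁴
On a pressure surface, geostrophic balance gives V_g = (g/f)|∂Z/∂n|:
V_g = 9.81 × 8.11×10⁻⁴ / 1.37×10⁻⁴ = 58.1 m/s
Converting: 58.1 m/s × 1.944 = 110 knots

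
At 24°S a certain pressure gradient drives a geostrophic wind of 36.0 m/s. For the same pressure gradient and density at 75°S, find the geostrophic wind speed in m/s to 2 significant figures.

15 m/s

With the same pressure gradient and density, V_g ∝ 1/f ∝ 1/sin φ.
V₂ = V₁ · sin φ₁ / sin φ₂ = 36.0 × sin 24° / sin 75°
V₂ = 36.0 × 0.4067/0.9659 = 15 m/s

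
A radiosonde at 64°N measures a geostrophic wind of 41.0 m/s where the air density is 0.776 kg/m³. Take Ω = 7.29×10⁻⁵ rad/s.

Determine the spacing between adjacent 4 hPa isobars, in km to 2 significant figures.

96 km

Coriolis parameter at 64°N:
f = 2Ω sin φ = 2 × 7.29×10⁻⁵ × sin 64° = 1.31×10⁻⁴ s⁻¹
Geostrophic balance rearranged: |∂P/∂n| = f ρ V_g
|∂P/∂n| = 1.31×10⁻⁴ × 0.776 × 41.0 = 4.17×10⁻³ Pa/m
Isobar spacing: Δn = ΔP/|∂P/∂n| = 400 Pa / 4.17×10⁻³ Pa/m = 95939 m ≈ 96 km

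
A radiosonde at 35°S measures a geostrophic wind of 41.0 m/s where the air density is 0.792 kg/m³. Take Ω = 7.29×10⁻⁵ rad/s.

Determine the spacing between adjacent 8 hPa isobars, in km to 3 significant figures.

295 km

Coriolis parameter at 35°S:
f = 2Ω sin φ = 2 × 7.29×10⁻⁵ × sin 35° = 8.36×10⁻⁵ s⁻¹
Geostrophic balance rearranged: |∂P/∂n| = f ρ V_g
|∂P/∂n| = 8.36×10⁻⁵ × 0.792 × 41.0 = 2.72×10⁻³ Pa/m
Isobar spacing: Δn = ΔP/|∂P/∂n| = 800 Pa / 2.72×10⁻³ Pa/m = 294600 m ≈ 295 km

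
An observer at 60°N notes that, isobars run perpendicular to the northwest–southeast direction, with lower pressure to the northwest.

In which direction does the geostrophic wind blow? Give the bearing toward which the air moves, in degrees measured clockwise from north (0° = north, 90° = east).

The pressure-gradient force points toward the northwest (bearing 315°).
Geostrophic balance: in the Northern Hemisphere the Coriolis force deflects motion to the right, so the geostrophic wind blows 90° to the right of the pressure-gradient force (low pressure on the left).
Rotating 315° by 90° clockwise gives 045° — the wind blows toward the northeast.

045°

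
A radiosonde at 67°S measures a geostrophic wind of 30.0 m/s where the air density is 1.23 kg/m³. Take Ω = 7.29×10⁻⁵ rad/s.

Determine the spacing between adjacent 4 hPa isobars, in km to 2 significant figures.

81 km

Coriolis parameter at 67°S:
f = 2Ω sin φ = 2 × 7.29×10⁻⁵ × sin 67° = 1.34×10⁻⁴ s⁻¹
Geostrophic balance rearranged: |∂P/∂n| = f ρ V_g
|∂P/∂n| = 1.34×10⁻⁴ × 1.23 × 30.0 = 4.95×10⁻³ Pa/m
Isobar spacing: Δn = ΔP/|∂P/∂n| = 400 Pa / 4.95×10⁻³ Pa/m = 80770 m ≈ 81 km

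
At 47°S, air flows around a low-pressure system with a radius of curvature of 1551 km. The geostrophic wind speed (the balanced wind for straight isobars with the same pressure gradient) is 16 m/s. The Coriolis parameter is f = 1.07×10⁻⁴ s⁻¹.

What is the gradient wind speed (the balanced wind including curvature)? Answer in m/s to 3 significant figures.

14.7 m/s

Around a low, centrifugal force acts outward with Coriolis, so pressure-gradient force balances both:
(1/ρ)|∂P/∂n| = fV + V²/R  →  V² + fR·V − fR·V_g = 0
With fR = 1.07×10⁻⁴ × 1551×10³ m = 166 m/s:
V = [−fR + √((fR)² + 4 fR V_g)]/2 = [−166 + √(166² + 4×166×16)]/2 = 14.7 m/s
Subgeostrophic (V < V_g = 16 m/s), as expected around a low.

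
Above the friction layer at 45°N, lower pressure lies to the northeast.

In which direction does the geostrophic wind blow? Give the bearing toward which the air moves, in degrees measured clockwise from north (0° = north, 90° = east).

The pressure-gradient force points toward the northeast (bearing 045°).
Geostrophic balance: in the Northern Hemisphere the Coriolis force deflects motion to the right, so the geostrophic wind blows 90° to the right of the pressure-gradient force (low pressure on the left).
Rotating 045° by 90° clockwise gives 135° — the wind blows toward the southeast.

135°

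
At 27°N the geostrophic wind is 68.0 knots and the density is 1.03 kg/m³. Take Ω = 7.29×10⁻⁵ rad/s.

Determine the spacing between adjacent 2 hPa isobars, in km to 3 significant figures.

Coriolis parameter at 27°N:
f = 2Ω sin φ = 2 × 7.29×10⁻⁵ × sin 27° = 6.62×10⁻⁵ s⁻¹
Wind speed in SI: 68.0 knots = 35.0 m/s
Geostrophic balance rearranged: |∂P/∂n| = f ρ V_g
|∂P/∂n| = 6.62×10⁻⁵ × 1.03 × 35.0 = 2.39×10⁻³ Pa/m
Isobar spacing: Δn = ΔP/|∂P/∂n| = 200 Pa / 2.39×10⁻³ Pa/m = 83857 m ≈ 83.9 km

83.9 km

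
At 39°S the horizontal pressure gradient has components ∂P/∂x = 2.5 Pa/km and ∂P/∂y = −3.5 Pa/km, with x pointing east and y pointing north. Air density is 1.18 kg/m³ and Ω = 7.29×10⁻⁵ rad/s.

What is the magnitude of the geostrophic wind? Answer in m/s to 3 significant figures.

Coriolis parameter at 39°S:
f = 2Ω sin φ = 2 × 7.29×10⁻⁵ × sin 39° = 9.18×10⁻⁵ s⁻¹
In the Southern Hemisphere f is negative: f = −9.18×10⁻⁵ s⁻¹.
Component geostrophic relations (x east, y north):
u_g = −(1/(fρ)) ∂P/∂y,  v_g = (1/(fρ)) ∂P/∂x
u_g = −(−3.5×10⁻³)/(−9.18×10⁻⁵ × 1.18) = −32.3 m/s;  v_g = (2.5×10⁻³)/(−9.18×10⁻⁵ × 1.18) = −23.1 m/s
|V_g| = √(u_g² + v_g²) = 39.7 m/s

39.7 m/s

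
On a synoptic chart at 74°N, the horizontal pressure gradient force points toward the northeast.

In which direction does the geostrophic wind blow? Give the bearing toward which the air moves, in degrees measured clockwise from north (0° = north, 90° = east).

The pressure-gradient force points toward the northeast (bearing 045°).
Geostrophic balance: in the Northern Hemisphere the Coriolis force deflects motion to the right, so the geostrophic wind blows 90° to the right of the pressure-gradient force (low pressure on the left).
Rotating 045° by 90° clockwise gives 135° — the wind blows toward the southeast.

135°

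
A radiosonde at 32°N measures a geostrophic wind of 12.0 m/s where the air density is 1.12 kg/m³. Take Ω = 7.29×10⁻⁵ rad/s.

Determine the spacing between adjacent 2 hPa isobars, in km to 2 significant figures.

190 km

Coriolis parameter at 32°N:
f = 2Ω sin φ = 2 × 7.29×10⁻⁵ × sin 32° = 7.73×10⁻⁵ s⁻¹
Geostrophic balance rearranged: |∂P/∂n| = f ρ V_g
|∂P/∂n| = 7.73×10⁻⁵ × 1.12 × 12.0 = 1.04×10⁻³ Pa/m
Isobar spacing: Δn = ΔP/|∂P/∂n| = 200 Pa / 1.04×10⁻³ Pa/m = 192603 m ≈ 190 km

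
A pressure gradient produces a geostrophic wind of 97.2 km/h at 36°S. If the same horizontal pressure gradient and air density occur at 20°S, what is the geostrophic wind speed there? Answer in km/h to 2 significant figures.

With the same pressure gradient and density, V_g ∝ 1/f ∝ 1/sin φ.
V₂ = V₁ · sin φ₁ / sin φ₂ = 97.2 × sin 36° / sin 20°
V₂ = 97.2 × 0.5878/0.3420 = 170 km/h

170 km/h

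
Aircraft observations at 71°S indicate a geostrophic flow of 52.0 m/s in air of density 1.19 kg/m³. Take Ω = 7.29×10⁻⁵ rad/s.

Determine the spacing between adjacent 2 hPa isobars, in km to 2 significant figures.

Coriolis parameter at 71°S:
f = 2Ω sin φ = 2 × 7.29×10⁻⁵ × sin 71° = 1.38×10⁻⁴ s⁻¹
Geostrophic balance rearranged: |∂P/∂n| = f ρ V_g
|∂P/∂n| = 1.38×10⁻⁴ × 1.19 × 52.0 = 8.53×10⁻³ Pa/m
Isobar spacing: Δn = ΔP/|∂P/∂n| = 200 Pa / 8.53×10⁻³ Pa/m = 23445 m ≈ 23 km

23 km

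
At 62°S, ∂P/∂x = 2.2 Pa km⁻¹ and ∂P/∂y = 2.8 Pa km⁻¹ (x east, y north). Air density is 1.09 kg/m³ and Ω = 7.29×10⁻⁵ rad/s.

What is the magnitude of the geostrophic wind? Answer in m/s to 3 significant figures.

Coriolis parameter at 62°S:
f = 2Ω sin φ = 2 × 7.29×10⁻⁵ × sin 62° = 1.29×10⁻⁴ s⁻¹
In the Southern Hemisphere f is negative: f = −1.29×10⁻⁴ s⁻¹.
Component geostrophic relations (x east, y north):
u_g = −(1/(fρ)) ∂P/∂y,  v_g = (1/(fρ)) ∂P/∂x
u_g = −(2.8×10⁻³)/(−1.29×10⁻⁴ × 1.09) = 20.0 m/s;  v_g = (2.2×10⁻³)/(−1.29×10⁻⁴ × 1.09) = −15.7 m/s
|V_g| = √(u_g² + v_g²) = 25.4 m/s

25.4 m/s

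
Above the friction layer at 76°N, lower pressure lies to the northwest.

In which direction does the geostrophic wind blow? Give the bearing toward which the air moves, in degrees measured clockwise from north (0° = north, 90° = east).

The pressure-gradient force points toward the northwest (bearing 315°).
Geostrophic balance: in the Northern Hemisphere the Coriolis force deflects motion to the right, so the geostrophic wind blows 90° to the right of the pressure-gradient force (low pressure on the left).
Rotating 315° by 90° clockwise gives 045° — the wind blows toward the northeast.

045°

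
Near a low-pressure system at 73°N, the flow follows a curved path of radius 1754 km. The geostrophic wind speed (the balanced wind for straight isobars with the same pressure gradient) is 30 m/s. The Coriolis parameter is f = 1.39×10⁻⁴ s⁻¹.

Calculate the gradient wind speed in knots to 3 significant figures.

52.5 knots

Around a low, centrifugal force acts outward with Coriolis, so pressure-gradient force balances both:
(1/ρ)|∂P/∂n| = fV + V²/R  →  V² + fR·V − fR·V_g = 0
With fR = 1.39×10⁻⁴ × 1754×10³ m = 244 m/s:
V = [−fR + √((fR)² + 4 fR V_g)]/2 = [−244 + √(244² + 4×244×30)]/2 = 27 m/s
Subgeostrophic (V < V_g = 30 m/s), as expected around a low.
Converting: 27 m/s × 1.944 = 52.5 knots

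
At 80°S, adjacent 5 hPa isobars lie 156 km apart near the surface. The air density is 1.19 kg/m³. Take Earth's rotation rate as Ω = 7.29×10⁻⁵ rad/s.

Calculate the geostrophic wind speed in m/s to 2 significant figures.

Coriolis parameter at 80°S:
f = 2Ω sin φ = 2 × 7.29×10⁻⁵ × sin 80° = 1.44×10⁻⁴ s⁻¹
Pressure gradient: |∂P/∂n| = 500 Pa / 156000 m = 3.21×10⁻³ Pa/m
Geostrophic balance (pressure-gradient force = Coriolis force):
V_g = (1/(fρ)) |∂P/∂n| = 3.21×10⁻³ / (1.44×10⁻⁴ × 1.19) = 18.8 m/s

19 m/s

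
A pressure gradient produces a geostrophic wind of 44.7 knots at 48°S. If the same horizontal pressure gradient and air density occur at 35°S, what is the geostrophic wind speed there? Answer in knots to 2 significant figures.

With the same pressure gradient and density, V_g ∝ 1/f ∝ 1/sin φ.
V₂ = V₁ · sin φ₁ / sin φ₂ = 44.7 × sin 48° / sin 35°
V₂ = 44.7 × 0.7431/0.5736 = 58 knots

58 knots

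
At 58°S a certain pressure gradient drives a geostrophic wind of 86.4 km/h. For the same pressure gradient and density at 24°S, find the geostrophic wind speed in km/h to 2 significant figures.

With the same pressure gradient and density, V_g ∝ 1/f ∝ 1/sin φ.
V₂ = V₁ · sin φ₁ / sin φ₂ = 86.4 × sin 58° / sin 24°
V₂ = 86.4 × 0.8480/0.4067 = 180 km/h

180 km/h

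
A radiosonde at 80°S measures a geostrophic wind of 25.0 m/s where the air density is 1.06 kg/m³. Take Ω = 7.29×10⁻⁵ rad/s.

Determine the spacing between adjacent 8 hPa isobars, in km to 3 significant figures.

210 km

Coriolis parameter at 80°S:
f = 2Ω sin φ = 2 × 7.29×10⁻⁵ × sin 80° = 1.44×10⁻⁴ s⁻¹
Geostrophic balance rearranged: |∂P/∂n| = f ρ V_g
|∂P/∂n| = 1.44×10⁻⁴ × 1.06 × 25.0 = 3.81×10⁻³ Pa/m
Isobar spacing: Δn = ΔP/|∂P/∂n| = 800 Pa / 3.81×10⁻³ Pa/m = 210250 m ≈ 210 km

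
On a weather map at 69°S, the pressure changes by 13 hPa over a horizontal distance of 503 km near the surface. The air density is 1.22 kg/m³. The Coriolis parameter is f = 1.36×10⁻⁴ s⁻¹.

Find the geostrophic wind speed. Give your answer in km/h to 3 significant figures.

56.1 km/h

Pressure gradient: |∂P/∂n| = 1300 Pa / 503000 m = 2.58×10⁻³ Pa/m
Geostrophic balance (pressure-gradient force = Coriolis force):
V_g = (1/(fρ)) |∂P/∂n| = 2.58×10⁻³ / (1.36×10⁻⁴ × 1.22) = 15.6 m/s
Converting: 15.6 m/s × 3.6 = 56.1 km/h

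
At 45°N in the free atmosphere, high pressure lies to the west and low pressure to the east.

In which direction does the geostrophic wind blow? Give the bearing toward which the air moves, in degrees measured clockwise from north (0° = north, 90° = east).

The pressure-gradient force points toward the east (bearing 090°).
Geostrophic balance: in the Northern Hemisphere the Coriolis force deflects motion to the right, so the geostrophic wind blows 90° to the right of the pressure-gradient force (low pressure on the left).
Rotating 090° by 90° clockwise gives 180° — the wind blows toward the south.

180°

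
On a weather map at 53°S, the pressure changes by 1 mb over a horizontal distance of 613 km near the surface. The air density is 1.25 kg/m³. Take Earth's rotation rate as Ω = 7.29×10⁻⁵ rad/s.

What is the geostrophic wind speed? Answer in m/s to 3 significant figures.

1.12 m/s

Coriolis parameter at 53°S:
f = 2Ω sin φ = 2 × 7.29×10⁻⁵ × sin 53° = 1.16×10⁻⁴ s⁻¹
Pressure gradient: |∂P/∂n| = 100 Pa / 613000 m = 1.63×10⁻⁴ Pa/m
Geostrophic balance (pressure-gradient force = Coriolis force):
V_g = (1/(fρ)) |∂P/∂n| = 1.63×10⁻⁴ / (1.16×10⁻⁴ × 1.25) = 1.12 m/s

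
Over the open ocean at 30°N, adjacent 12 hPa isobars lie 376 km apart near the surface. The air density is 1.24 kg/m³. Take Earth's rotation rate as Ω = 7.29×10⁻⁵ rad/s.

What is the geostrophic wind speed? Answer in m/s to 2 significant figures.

35 m/s

Coriolis parameter at 30°N:
f = 2Ω sin φ = 2 × 7.29×10⁻⁵ × sin 30° = 7.29×10⁻⁵ s⁻¹
Pressure gradient: |∂P/∂n| = 1200 Pa / 376000 m = 3.19×10⁻³ Pa/m
Geostrophic balance (pressure-gradient force = Coriolis force):
V_g = (1/(fρ)) |∂P/∂n| = 3.19×10⁻³ / (7.29×10⁻⁵ × 1.24) = 35.3 m/s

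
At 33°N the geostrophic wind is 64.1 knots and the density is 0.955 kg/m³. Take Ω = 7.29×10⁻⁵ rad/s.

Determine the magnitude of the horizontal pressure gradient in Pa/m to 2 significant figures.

2.5×10⁻³ Pa/m

Coriolis parameter at 33°N:
f = 2Ω sin φ = 2 × 7.29×10⁻⁵ × sin 33° = 7.94×10⁻⁵ s⁻¹
Wind speed in SI: 64.1 knots = 33.0 m/s
Geostrophic balance rearranged: |∂P/∂n| = f ρ V_g
|∂P/∂n| = 7.94×10⁻⁵ × 0.955 × 33.0 = 2.50×10⁻³ Pa/m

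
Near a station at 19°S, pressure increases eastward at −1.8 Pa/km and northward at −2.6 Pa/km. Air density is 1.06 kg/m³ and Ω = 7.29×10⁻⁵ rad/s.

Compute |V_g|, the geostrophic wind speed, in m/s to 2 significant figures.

Coriolis parameter at 19°S:
f = 2Ω sin φ = 2 × 7.29×10⁻⁵ × sin 19° = 4.75×10⁻⁵ s⁻¹
In the Southern Hemisphere f is negative: f = −4.75×10⁻⁵ s⁻¹.
Component geostrophic relations (x east, y north):
u_g = −(1/(fρ)) ∂P/∂y,  v_g = (1/(fρ)) ∂P/∂x
u_g = −(−2.6×10⁻³)/(−4.75×10⁻⁵ × 1.06) = −51.7 m/s;  v_g = (−1.8×10⁻³)/(−4.75×10⁻⁵ × 1.06) = 35.8 m/s
|V_g| = √(u_g² + v_g²) = 62.8 m/s

63 m/s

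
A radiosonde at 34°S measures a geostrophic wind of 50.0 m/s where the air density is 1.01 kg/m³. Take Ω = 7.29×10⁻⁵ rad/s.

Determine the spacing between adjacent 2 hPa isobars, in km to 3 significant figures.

48.6 km

Coriolis parameter at 34°S:
f = 2Ω sin φ = 2 × 7.29×10⁻⁵ × sin 34° = 8.15×10⁻⁵ s⁻¹
Geostrophic balance rearranged: |∂P/∂n| = f ρ V_g
|∂P/∂n| = 8.15×10⁻⁵ × 1.01 × 50.0 = 4.12×10⁻³ Pa/m
Isobar spacing: Δn = ΔP/|∂P/∂n| = 200 Pa / 4.12×10⁻³ Pa/m = 48576 m ≈ 48.6 km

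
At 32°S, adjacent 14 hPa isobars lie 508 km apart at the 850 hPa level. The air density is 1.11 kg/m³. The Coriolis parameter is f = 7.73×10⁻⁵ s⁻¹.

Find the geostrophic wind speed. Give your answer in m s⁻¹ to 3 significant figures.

Pressure gradient: |∂P/∂n| = 1400 Pa / 508000 m = 2.76×10⁻³ Pa/m
Geostrophic balance (pressure-gradient force = Coriolis force):
V_g = (1/(fρ)) |∂P/∂n| = 2.76×10⁻³ / (7.73×10⁻⁵ × 1.11) = 32.1 m/s

32.1 m s⁻¹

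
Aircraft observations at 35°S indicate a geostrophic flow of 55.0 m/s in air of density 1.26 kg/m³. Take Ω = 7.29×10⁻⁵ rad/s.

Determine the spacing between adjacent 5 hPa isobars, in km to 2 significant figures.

86 km

Coriolis parameter at 35°S:
f = 2Ω sin φ = 2 × 7.29×10⁻⁵ × sin 35° = 8.36×10⁻⁵ s⁻¹
Geostrophic balance rearranged: |∂P/∂n| = f ρ V_g
|∂P/∂n| = 8.36×10⁻⁵ × 1.26 × 55.0 = 5.80×10⁻³ Pa/m
Isobar spacing: Δn = ΔP/|∂P/∂n| = 500 Pa / 5.80×10⁻³ Pa/m = 86276 m ≈ 86 km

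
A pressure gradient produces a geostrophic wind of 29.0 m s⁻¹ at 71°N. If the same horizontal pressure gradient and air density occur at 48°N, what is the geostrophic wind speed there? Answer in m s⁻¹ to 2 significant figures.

37 m s⁻¹

With the same pressure gradient and density, V_g ∝ 1/f ∝ 1/sin φ.
V₂ = V₁ · sin φ₁ / sin φ₂ = 29.0 × sin 71° / sin 48°
V₂ = 29.0 × 0.9455/0.7431 = 37 m s⁻¹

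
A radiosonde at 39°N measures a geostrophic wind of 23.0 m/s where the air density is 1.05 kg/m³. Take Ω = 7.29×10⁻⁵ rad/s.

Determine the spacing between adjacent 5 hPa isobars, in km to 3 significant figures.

Coriolis parameter at 39°N:
f = 2Ω sin φ = 2 × 7.29×10⁻⁵ × sin 39° = 9.18×10⁻⁵ s⁻¹
Geostrophic balance rearranged: |∂P/∂n| = f ρ V_g
|∂P/∂n| = 9.18×10⁻⁵ × 1.05 × 23.0 = 2.22×10⁻³ Pa/m
Isobar spacing: Δn = ΔP/|∂P/∂n| = 500 Pa / 2.22×10⁻³ Pa/m = 225644 m ≈ 226 km

226 km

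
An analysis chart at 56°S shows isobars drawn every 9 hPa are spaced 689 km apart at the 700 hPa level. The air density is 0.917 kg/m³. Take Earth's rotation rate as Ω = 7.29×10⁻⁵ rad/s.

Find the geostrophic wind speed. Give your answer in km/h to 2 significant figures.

42 km/h

Coriolis parameter at 56°S:
f = 2Ω sin φ = 2 × 7.29×10⁻⁵ × sin 56° = 1.21×10⁻⁴ s⁻¹
Pressure gradient: |∂P/∂n| = 900 Pa / 689000 m = 1.31×10⁻³ Pa/m
Geostrophic balance (pressure-gradient force = Coriolis force):
V_g = (1/(fρ)) |∂P/∂n| = 1.31×10⁻³ / (1.21×10⁻⁴ × 0.917) = 11.8 m/s
Converting: 11.8 m/s × 3.6 = 42 km/h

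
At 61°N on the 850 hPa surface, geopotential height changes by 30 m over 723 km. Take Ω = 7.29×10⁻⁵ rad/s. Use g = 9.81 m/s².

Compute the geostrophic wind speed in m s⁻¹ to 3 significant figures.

Coriolis parameter at 61°N:
f = 2Ω sin φ = 2 × 7.29×10⁻⁵ × sin 61° = 1.28×10⁻⁴ s⁻¹
Height gradient: |∂Z/∂n| = 30 m / 723000 m = 4.15×10⁻⁵
On a pressure surface, geostrophic balance gives V_g = (g/f)|∂Z/∂n|:
V_g = 9.81 × 4.15×10⁻⁵ / 1.28×10⁻⁴ = 3.19 m/s

3.19 m s⁻¹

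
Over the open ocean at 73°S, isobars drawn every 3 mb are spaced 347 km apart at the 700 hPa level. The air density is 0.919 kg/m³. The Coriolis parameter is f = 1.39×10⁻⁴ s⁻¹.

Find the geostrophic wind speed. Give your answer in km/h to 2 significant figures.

Pressure gradient: |∂P/∂n| = 300 Pa / 347000 m = 8.65×10⁻⁴ Pa/m
Geostrophic balance (pressure-gradient force = Coriolis force):
V_g = (1/(fρ)) |∂P/∂n| = 8.65×10⁻⁴ / (1.39×10⁻⁴ × 0.919) = 6.77 m/s
Converting: 6.77 m/s × 3.6 = 24 km/h

24 km/h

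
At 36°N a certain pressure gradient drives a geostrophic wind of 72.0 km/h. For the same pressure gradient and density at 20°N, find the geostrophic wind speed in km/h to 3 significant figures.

With the same pressure gradient and density, V_g ∝ 1/f ∝ 1/sin φ.
V₂ = V₁ · sin φ₁ / sin φ₂ = 72.0 × sin 36° / sin 20°
V₂ = 72.0 × 0.5878/0.3420 = 124 km/h

124 km/h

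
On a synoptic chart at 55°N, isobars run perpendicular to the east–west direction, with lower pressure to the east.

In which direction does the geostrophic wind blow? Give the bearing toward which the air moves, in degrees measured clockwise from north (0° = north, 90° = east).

The pressure-gradient force points toward the east (bearing 090°).
Geostrophic balance: in the Northern Hemisphere the Coriolis force deflects motion to the right, so the geostrophic wind blows 90° to the right of the pressure-gradient force (low pressure on the left).
Rotating 090° by 90° clockwise gives 180° — the wind blows toward the south.

180°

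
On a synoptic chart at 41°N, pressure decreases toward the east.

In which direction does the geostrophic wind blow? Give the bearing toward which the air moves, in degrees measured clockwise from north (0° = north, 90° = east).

The pressure-gradient force points toward the east (bearing 090°).
Geostrophic balance: in the Northern Hemisphere the Coriolis force deflects motion to the right, so the geostrophic wind blows 90° to the right of the pressure-gradient force (low pressure on the left).
Rotating 090° by 90° clockwise gives 180° — the wind blows toward the south.

180°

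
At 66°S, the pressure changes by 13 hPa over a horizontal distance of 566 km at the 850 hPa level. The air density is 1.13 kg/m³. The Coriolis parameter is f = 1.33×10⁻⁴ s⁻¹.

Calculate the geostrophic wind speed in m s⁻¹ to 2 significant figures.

15 m s⁻¹

Pressure gradient: |∂P/∂n| = 1300 Pa / 566000 m = 2.30×10⁻³ Pa/m
Geostrophic balance (pressure-gradient force = Coriolis force):
V_g = (1/(fρ)) |∂P/∂n| = 2.30×10⁻³ / (1.33×10⁻⁴ × 1.13) = 15.3 m/s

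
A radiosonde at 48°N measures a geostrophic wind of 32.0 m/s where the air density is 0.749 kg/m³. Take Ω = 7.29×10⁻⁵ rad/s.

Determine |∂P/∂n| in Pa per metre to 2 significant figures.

Coriolis parameter at 48°N:
f = 2Ω sin φ = 2 × 7.29×10⁻⁵ × sin 48° = 1.08×10⁻⁴ s⁻¹
Geostrophic balance rearranged: |∂P/∂n| = f ρ V_g
|∂P/∂n| = 1.08×10⁻⁴ × 0.749 × 32.0 = 2.60×10⁻³ Pa/m

2.6×10⁻³ Pa/m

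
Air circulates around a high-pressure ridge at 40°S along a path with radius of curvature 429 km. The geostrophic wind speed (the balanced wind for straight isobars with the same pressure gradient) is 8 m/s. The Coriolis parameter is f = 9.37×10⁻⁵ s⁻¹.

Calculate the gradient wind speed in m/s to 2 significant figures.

11 m/s

Around a high, pressure-gradient force acts outward with centrifugal, so Coriolis balances both:
fV = (1/ρ)|∂P/∂n| + V²/R  →  V² − fR·V + fR·V_g = 0
With fR = 9.37×10⁻⁵ × 429×10³ m = 40.2 m/s:
V = [fR − √((fR)² − 4 fR V_g)]/2 = [40.2 − √(40.2² − 4×40.2×8)]/2 = 11 m/s
Supergeostrophic (V > V_g = 8 m/s), as expected around a high.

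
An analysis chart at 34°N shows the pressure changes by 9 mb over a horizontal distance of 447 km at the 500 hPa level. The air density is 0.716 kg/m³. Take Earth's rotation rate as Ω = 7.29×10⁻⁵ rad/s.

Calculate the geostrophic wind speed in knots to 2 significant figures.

67 knots

Coriolis parameter at 34°N:
f = 2Ω sin φ = 2 × 7.29×10⁻⁵ × sin 34° = 8.15×10⁻⁵ s⁻¹
Pressure gradient: |∂P/∂n| = 900 Pa / 447000 m = 2.01×10⁻³ Pa/m
Geostrophic balance (pressure-gradient force = Coriolis force):
V_g = (1/(fρ)) |∂P/∂n| = 2.01×10⁻³ / (8.15×10⁻⁵ × 0.716) = 34.5 m/s
Converting: 34.5 m/s × 1.944 = 67 knots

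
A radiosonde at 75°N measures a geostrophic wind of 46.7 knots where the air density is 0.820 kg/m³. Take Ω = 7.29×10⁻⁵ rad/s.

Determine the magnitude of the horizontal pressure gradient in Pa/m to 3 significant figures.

Coriolis parameter at 75°N:
f = 2Ω sin φ = 2 × 7.29×10⁻⁵ × sin 75° = 1.41×10⁻⁴ s⁻¹
Wind speed in SI: 46.7 knots = 24.0 m/s
Geostrophic balance rearranged: |∂P/∂n| = f ρ V_g
|∂P/∂n| = 1.41×10⁻⁴ × 0.820 × 24.0 = 2.77×10⁻³ Pa/m

2.77×10⁻³ Pa/m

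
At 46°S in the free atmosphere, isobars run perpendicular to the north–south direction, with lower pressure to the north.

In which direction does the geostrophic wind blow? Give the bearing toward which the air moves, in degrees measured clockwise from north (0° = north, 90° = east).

270°

The pressure-gradient force points toward the north (bearing 000°).
Geostrophic balance: in the Southern Hemisphere the Coriolis force deflects motion to the left, so the geostrophic wind blows 90° to the left of the pressure-gradient force (low pressure on the right).
Rotating 000° by 90° counterclockwise gives 270° — the wind blows toward the west.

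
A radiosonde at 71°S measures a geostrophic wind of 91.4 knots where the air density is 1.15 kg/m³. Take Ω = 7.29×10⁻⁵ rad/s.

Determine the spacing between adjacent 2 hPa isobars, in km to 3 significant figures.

26.8 km

Coriolis parameter at 71°S:
f = 2Ω sin φ = 2 × 7.29×10⁻⁵ × sin 71° = 1.38×10⁻⁴ s⁻¹
Wind speed in SI: 91.4 knots = 47.0 m/s
Geostrophic balance rearranged: |∂P/∂n| = f ρ V_g
|∂P/∂n| = 1.38×10⁻⁴ × 1.15 × 47.0 = 7.45×10⁻³ Pa/m
Isobar spacing: Δn = ΔP/|∂P/∂n| = 200 Pa / 7.45×10⁻³ Pa/m = 26830 m ≈ 26.8 km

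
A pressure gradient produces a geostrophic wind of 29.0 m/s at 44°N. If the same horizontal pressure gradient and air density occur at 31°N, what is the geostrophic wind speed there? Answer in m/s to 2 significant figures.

With the same pressure gradient and density, V_g ∝ 1/f ∝ 1/sin φ.
V₂ = V₁ · sin φ₁ / sin φ₂ = 29.0 × sin 44° / sin 31°
V₂ = 29.0 × 0.6947/0.5150 = 39 m/s

39 m/s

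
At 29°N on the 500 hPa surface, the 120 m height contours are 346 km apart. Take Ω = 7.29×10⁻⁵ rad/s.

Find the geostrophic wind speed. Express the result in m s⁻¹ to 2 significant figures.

Coriolis parameter at 29°N:
f = 2Ω sin φ = 2 × 7.29×10⁻⁵ × sin 29° = 7.07×10⁻⁵ s⁻¹
Height gradient: |∂Z/∂n| = 120 m / 346000 m = 3.47×10⁻⁴
On a pressure surface, geostrophic balance gives V_g = (g/f)|∂Z/∂n|:
V_g = 9.81 × 3.47×10⁻⁴ / 7.07×10⁻⁵ = 48.1 m/s

48 m s⁻¹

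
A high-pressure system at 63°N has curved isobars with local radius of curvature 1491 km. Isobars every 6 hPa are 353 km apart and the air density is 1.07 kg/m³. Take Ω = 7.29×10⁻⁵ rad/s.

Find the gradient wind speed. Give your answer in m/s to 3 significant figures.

13.1 m/s

Coriolis parameter at 63°N:
f = 2Ω sin φ = 2 × 7.29×10⁻⁵ × sin 63° = 1.30×10⁻⁴ s⁻¹
Pressure gradient: |∂P/∂n| = 600 Pa / 353000 m = 1.70×10⁻³ Pa/m
Geostrophic speed: V_g = |∂P/∂n|/(fρ) = 1.70×10⁻³/(1.30×10⁻⁴ × 1.07) = 12.2 m/s
Around a high, pressure-gradient force acts outward with centrifugal, so Coriolis balances both:
fV = (1/ρ)|∂P/∂n| + V²/R  →  V² − fR·V + fR·V_g = 0
With fR = 1.30×10⁻⁴ × 1491×10³ m = 194 m/s:
V = [fR − √((fR)² − 4 fR V_g)]/2 = [194 − √(194² − 4×194×12.2)]/2 = 13.1 m/s
Supergeostrophic (V > V_g = 12.2 m/s), as expected around a high.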